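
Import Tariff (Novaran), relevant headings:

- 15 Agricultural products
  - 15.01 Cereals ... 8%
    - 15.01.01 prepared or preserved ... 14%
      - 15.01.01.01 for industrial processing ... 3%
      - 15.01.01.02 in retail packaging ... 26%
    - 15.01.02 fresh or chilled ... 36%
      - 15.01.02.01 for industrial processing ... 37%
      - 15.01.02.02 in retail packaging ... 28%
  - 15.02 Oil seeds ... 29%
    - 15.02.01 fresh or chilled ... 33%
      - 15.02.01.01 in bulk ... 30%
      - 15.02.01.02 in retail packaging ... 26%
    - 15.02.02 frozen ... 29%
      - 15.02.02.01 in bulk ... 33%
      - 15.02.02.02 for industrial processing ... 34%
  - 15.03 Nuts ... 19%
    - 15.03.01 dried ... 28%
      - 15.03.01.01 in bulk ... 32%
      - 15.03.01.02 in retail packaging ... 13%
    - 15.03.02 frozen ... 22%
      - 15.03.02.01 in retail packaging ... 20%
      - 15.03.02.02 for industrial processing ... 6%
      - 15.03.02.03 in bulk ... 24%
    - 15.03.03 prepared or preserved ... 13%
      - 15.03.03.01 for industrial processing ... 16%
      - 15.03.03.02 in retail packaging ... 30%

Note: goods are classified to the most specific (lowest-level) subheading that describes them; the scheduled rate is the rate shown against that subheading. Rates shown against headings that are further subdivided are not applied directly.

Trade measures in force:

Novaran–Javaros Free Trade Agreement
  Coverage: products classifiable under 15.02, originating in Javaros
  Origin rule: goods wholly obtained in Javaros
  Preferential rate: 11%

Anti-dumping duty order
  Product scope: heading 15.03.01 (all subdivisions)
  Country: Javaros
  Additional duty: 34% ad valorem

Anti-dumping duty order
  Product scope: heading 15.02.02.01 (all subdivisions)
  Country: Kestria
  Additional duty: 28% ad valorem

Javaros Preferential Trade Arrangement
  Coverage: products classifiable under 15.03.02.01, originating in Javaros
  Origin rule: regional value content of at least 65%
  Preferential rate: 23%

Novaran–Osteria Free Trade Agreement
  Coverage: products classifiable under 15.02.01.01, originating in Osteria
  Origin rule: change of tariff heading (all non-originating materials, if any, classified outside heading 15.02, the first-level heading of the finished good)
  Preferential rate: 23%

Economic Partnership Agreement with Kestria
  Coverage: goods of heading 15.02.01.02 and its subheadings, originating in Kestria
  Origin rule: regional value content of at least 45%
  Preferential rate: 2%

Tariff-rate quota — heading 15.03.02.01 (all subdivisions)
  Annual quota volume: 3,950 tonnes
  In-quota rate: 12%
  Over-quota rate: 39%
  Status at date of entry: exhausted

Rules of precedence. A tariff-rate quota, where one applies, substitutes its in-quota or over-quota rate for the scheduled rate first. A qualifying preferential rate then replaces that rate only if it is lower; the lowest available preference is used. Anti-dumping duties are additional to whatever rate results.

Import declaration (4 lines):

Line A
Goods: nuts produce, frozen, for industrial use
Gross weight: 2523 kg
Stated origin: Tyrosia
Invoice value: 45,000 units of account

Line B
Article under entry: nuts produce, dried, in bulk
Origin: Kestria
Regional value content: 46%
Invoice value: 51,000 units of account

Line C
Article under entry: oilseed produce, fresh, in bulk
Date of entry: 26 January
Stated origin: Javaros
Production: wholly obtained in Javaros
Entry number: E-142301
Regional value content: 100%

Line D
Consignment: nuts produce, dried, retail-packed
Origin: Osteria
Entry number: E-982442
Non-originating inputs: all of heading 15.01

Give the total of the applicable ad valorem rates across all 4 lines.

Line A: nuts → 15.03; frozen → 15.03.02; for industrial use → 15.03.02.02. Scheduled 6%. No special measure applies. → 6%.
Line B: nuts → 15.03; dried → 15.03.01; in bulk → 15.03.01.01. Scheduled 32%. Kestria agreement on 15.02.01.02: 15.03.01.01 not covered. → 32%.
Line C: oilseed → 15.02; fresh → 15.02.01; in bulk → 15.02.01.01. Scheduled 30%. Javaros agreement on 15.02: wholly obtained → 11% available; Javaros agreement on 15.03.02.01: 15.02.01.01 not covered; preferential 11%. → 11%.
Line D: nuts → 15.03; dried → 15.03.01; retail-packed → 15.03.01.02. Scheduled 13%. Osteria agreement on 15.02.01.01: 15.03.01.02 not covered. → 13%.
Sum: 6% + 32% + 11% + 13% = 62%.

62%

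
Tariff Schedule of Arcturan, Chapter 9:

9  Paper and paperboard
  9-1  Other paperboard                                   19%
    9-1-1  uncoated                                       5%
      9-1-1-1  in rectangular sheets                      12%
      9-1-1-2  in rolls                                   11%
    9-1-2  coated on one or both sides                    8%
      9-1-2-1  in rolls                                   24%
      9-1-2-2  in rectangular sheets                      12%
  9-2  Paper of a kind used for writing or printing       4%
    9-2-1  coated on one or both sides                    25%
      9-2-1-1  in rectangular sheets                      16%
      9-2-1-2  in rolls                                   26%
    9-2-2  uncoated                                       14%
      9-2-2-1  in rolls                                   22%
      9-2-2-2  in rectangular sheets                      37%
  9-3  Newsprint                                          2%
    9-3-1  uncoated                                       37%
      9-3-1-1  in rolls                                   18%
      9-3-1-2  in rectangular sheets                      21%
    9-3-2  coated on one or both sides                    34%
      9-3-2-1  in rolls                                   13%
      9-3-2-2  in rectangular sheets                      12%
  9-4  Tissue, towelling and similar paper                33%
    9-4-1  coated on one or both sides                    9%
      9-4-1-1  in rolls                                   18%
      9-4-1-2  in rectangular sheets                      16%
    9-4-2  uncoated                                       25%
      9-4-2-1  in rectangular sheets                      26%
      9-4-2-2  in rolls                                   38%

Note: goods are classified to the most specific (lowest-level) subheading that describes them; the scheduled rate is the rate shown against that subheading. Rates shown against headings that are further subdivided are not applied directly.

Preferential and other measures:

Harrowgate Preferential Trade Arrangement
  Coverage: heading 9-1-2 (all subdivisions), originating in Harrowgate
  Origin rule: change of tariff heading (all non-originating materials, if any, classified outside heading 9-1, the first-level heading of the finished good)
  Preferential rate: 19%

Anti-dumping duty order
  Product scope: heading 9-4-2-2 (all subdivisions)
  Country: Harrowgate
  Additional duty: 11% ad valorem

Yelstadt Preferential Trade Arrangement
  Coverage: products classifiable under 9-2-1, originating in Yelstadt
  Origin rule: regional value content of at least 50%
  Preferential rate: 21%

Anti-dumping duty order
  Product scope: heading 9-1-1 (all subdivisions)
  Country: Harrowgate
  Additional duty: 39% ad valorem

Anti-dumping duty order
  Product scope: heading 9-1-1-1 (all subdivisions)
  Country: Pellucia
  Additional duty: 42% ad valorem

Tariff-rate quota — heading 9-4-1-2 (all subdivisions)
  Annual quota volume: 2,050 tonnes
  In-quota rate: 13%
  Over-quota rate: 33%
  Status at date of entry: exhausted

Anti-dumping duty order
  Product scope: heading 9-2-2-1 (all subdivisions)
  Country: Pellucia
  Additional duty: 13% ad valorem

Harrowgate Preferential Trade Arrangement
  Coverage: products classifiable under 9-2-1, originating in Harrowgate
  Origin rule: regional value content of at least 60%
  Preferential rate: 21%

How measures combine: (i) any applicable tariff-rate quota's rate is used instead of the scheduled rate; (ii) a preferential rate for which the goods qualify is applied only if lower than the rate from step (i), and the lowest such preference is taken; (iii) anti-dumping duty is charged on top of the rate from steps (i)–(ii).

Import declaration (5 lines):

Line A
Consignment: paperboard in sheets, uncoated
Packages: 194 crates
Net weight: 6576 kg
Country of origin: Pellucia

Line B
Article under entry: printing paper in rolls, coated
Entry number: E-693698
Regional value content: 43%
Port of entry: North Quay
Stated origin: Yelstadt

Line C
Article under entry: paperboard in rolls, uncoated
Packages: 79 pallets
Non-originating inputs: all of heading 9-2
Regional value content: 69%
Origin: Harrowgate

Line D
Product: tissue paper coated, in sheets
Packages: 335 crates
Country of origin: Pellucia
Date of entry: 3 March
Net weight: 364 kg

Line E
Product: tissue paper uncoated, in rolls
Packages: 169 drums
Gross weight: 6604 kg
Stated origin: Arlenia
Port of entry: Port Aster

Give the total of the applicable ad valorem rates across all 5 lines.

201%

Line A: paperboard → 9-1; uncoated → 9-1-1; in sheets → 9-1-1-1. Scheduled 12%. anti-dumping (Pellucia, 9-1-1-1): +42%; total 12% + 42% = 54%. → 54%.
Line B: printing paper → 9-2; coated → 9-2-1; in rolls → 9-2-1-2. Scheduled 26%. Yelstadt agreement on 9-2-1: RVC < 50%. → 26%.
Line C: paperboard → 9-1; uncoated → 9-1-1; in rolls → 9-1-1-2. Scheduled 11%. Harrowgate agreement on 9-1-2: 9-1-1-2 not covered; Harrowgate agreement on 9-2-1: 9-1-1-2 not covered; anti-dumping (Harrowgate, 9-1-1): +39%; total 11% + 39% = 50%. → 50%.
Line D: tissue paper → 9-4; coated → 9-4-1; in sheets → 9-4-1-2. Scheduled 16%. quota on 9-4-1-2 exhausted → over-quota 33%. → 33%.
Line E: tissue paper → 9-4; uncoated → 9-4-2; in rolls → 9-4-2-2. Scheduled 38%. No special measure applies. → 38%.
Sum: 54% + 26% + 50% + 33% + 38% = 201%.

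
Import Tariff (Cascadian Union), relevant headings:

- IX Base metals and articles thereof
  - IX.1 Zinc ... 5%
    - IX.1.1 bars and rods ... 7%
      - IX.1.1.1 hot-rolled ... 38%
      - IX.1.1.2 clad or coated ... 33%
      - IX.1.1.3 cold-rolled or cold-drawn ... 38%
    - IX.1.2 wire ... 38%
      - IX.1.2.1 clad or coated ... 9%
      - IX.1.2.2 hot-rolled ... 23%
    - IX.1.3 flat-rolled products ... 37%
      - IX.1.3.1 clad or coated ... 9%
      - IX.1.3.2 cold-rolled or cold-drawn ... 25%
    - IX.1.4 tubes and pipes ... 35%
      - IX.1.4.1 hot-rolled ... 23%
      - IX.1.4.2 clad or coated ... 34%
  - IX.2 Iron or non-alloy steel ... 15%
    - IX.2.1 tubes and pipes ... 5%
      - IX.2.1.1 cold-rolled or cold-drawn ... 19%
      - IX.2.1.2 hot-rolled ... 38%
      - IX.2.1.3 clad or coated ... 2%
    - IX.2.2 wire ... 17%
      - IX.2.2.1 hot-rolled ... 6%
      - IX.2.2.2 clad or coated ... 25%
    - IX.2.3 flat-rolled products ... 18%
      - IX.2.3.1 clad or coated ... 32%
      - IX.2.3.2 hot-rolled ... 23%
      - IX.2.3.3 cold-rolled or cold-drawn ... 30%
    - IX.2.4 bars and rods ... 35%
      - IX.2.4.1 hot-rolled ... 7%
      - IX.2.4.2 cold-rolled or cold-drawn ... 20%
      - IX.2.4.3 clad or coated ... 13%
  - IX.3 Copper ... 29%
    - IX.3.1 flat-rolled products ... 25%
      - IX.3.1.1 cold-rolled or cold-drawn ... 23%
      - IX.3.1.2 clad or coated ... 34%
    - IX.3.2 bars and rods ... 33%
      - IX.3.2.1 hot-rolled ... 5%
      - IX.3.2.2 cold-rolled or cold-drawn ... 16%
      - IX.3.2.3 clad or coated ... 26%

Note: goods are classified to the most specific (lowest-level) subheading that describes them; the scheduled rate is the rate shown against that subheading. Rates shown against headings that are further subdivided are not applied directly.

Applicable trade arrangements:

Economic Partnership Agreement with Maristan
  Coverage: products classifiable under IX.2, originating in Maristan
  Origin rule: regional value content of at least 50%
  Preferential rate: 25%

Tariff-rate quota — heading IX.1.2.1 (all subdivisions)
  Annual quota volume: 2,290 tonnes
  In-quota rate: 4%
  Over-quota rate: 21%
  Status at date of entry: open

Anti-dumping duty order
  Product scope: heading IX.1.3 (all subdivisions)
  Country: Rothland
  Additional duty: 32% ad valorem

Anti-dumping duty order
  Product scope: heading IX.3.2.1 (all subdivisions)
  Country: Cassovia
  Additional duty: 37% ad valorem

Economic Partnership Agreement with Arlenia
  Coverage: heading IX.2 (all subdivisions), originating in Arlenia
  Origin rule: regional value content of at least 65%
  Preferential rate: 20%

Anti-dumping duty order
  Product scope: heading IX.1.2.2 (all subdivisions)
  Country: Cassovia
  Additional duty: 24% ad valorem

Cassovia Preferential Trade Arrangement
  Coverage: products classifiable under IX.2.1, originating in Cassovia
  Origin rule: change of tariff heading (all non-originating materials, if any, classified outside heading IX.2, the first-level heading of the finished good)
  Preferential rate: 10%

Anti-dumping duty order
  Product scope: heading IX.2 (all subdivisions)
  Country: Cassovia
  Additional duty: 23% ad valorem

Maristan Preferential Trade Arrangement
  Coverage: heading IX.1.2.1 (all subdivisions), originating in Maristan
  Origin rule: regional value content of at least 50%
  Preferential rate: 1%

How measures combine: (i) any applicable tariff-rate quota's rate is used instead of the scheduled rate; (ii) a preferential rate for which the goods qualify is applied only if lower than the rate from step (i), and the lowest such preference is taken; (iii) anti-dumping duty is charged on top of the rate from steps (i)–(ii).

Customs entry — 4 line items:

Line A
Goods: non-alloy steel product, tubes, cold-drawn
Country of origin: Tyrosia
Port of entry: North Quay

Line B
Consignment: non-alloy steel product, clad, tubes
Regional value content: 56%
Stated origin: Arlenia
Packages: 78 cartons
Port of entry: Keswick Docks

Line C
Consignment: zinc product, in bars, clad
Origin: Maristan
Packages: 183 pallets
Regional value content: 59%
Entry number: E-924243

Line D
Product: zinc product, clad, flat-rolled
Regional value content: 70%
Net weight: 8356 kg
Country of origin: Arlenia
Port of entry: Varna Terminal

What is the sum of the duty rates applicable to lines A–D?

63%

Line A: non-alloy steel → IX.2; tubes → IX.2.1; cold-drawn → IX.2.1.1. Scheduled 19%. No special measure applies. → 19%.
Line B: non-alloy steel → IX.2; tubes → IX.2.1; clad → IX.2.1.3. Scheduled 2%. Arlenia agreement on IX.2: RVC < 65%. → 2%.
Line C: zinc → IX.1; in bars → IX.1.1; clad → IX.1.1.2. Scheduled 33%. Maristan agreement on IX.2: IX.1.1.2 not covered; Maristan agreement on IX.1.2.1: IX.1.1.2 not covered. → 33%.
Line D: zinc → IX.1; flat-rolled → IX.1.3; clad → IX.1.3.1. Scheduled 9%. Arlenia agreement on IX.2: IX.1.3.1 not covered. → 9%.
Sum: 19% + 2% + 33% + 9% = 63%.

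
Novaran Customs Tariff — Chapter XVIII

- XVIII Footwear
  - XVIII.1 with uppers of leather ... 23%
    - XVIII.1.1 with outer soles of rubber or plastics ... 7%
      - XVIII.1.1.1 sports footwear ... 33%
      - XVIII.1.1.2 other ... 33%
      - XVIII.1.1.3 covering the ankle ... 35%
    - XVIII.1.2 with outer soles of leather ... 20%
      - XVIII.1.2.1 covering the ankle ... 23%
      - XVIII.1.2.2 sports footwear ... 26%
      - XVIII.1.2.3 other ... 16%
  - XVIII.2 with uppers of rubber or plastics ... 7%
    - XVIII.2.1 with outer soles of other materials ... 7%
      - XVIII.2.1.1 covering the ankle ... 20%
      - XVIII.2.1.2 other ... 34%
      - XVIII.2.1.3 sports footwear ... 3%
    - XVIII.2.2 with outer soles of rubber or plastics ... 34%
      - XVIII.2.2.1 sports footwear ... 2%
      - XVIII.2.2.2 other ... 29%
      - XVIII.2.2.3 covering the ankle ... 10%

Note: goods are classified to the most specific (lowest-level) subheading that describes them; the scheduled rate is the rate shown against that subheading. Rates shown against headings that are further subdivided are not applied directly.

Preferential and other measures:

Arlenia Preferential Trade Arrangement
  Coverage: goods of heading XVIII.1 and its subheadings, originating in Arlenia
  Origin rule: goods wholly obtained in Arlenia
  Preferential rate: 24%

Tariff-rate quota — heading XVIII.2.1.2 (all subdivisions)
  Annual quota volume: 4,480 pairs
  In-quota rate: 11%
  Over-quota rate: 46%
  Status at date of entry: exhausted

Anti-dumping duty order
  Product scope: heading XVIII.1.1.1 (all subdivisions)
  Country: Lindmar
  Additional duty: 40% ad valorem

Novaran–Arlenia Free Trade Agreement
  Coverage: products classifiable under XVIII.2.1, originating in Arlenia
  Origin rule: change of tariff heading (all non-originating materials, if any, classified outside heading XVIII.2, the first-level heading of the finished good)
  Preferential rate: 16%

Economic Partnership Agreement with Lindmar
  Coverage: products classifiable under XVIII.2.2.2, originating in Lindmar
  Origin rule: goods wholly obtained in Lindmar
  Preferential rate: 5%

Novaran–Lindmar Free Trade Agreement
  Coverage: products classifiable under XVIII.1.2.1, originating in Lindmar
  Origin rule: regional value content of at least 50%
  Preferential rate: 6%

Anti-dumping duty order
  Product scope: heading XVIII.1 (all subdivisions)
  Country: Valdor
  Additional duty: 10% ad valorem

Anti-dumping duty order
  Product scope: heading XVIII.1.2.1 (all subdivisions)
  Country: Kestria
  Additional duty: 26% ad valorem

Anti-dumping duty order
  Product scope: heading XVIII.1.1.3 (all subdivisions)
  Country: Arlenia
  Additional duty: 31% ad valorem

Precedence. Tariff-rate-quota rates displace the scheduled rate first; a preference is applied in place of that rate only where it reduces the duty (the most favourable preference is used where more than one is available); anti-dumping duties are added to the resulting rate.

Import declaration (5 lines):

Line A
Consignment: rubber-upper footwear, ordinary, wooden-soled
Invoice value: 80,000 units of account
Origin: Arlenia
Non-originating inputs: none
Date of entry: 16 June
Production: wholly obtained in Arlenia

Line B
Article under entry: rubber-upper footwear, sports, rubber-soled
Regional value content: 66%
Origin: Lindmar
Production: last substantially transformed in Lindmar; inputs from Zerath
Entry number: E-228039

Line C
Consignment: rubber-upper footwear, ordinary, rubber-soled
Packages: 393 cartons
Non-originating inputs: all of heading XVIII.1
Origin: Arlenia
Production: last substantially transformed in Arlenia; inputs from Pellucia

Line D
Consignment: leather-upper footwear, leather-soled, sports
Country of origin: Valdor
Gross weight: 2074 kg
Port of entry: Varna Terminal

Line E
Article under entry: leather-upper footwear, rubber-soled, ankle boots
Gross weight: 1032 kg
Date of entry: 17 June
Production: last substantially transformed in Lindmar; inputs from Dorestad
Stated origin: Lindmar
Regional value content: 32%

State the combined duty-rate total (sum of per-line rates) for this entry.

118%

Line A: rubber-upper → XVIII.2; wooden-soled → XVIII.2.1; ordinary → XVIII.2.1.2. Scheduled 34%. quota on XVIII.2.1.2 exhausted → over-quota 46%; Arlenia agreement on XVIII.1: XVIII.2.1.2 not covered; Arlenia agreement on XVIII.2.1: CTH met → 16% available; preferential 16%. → 16%.
Line B: rubber-upper → XVIII.2; rubber-soled → XVIII.2.2; sports → XVIII.2.2.1. Scheduled 2%. Lindmar agreement on XVIII.2.2.2: XVIII.2.2.1 not covered; Lindmar agreement on XVIII.1.2.1: XVIII.2.2.1 not covered. → 2%.
Line C: rubber-upper → XVIII.2; rubber-soled → XVIII.2.2; ordinary → XVIII.2.2.2. Scheduled 29%. Arlenia agreement on XVIII.1: XVIII.2.2.2 not covered; Arlenia agreement on XVIII.2.1: XVIII.2.2.2 not covered. → 29%.
Line D: leather-upper → XVIII.1; leather-soled → XVIII.1.2; sports → XVIII.1.2.2. Scheduled 26%. anti-dumping (Valdor, XVIII.1): +10%; total 26% + 10% = 36%. → 36%.
Line E: leather-upper → XVIII.1; rubber-soled → XVIII.1.1; ankle boots → XVIII.1.1.3. Scheduled 35%. Lindmar agreement on XVIII.2.2.2: XVIII.1.1.3 not covered; Lindmar agreement on XVIII.1.2.1: XVIII.1.1.3 not covered. → 35%.
Sum: 16% + 2% + 29% + 36% + 35% = 118%.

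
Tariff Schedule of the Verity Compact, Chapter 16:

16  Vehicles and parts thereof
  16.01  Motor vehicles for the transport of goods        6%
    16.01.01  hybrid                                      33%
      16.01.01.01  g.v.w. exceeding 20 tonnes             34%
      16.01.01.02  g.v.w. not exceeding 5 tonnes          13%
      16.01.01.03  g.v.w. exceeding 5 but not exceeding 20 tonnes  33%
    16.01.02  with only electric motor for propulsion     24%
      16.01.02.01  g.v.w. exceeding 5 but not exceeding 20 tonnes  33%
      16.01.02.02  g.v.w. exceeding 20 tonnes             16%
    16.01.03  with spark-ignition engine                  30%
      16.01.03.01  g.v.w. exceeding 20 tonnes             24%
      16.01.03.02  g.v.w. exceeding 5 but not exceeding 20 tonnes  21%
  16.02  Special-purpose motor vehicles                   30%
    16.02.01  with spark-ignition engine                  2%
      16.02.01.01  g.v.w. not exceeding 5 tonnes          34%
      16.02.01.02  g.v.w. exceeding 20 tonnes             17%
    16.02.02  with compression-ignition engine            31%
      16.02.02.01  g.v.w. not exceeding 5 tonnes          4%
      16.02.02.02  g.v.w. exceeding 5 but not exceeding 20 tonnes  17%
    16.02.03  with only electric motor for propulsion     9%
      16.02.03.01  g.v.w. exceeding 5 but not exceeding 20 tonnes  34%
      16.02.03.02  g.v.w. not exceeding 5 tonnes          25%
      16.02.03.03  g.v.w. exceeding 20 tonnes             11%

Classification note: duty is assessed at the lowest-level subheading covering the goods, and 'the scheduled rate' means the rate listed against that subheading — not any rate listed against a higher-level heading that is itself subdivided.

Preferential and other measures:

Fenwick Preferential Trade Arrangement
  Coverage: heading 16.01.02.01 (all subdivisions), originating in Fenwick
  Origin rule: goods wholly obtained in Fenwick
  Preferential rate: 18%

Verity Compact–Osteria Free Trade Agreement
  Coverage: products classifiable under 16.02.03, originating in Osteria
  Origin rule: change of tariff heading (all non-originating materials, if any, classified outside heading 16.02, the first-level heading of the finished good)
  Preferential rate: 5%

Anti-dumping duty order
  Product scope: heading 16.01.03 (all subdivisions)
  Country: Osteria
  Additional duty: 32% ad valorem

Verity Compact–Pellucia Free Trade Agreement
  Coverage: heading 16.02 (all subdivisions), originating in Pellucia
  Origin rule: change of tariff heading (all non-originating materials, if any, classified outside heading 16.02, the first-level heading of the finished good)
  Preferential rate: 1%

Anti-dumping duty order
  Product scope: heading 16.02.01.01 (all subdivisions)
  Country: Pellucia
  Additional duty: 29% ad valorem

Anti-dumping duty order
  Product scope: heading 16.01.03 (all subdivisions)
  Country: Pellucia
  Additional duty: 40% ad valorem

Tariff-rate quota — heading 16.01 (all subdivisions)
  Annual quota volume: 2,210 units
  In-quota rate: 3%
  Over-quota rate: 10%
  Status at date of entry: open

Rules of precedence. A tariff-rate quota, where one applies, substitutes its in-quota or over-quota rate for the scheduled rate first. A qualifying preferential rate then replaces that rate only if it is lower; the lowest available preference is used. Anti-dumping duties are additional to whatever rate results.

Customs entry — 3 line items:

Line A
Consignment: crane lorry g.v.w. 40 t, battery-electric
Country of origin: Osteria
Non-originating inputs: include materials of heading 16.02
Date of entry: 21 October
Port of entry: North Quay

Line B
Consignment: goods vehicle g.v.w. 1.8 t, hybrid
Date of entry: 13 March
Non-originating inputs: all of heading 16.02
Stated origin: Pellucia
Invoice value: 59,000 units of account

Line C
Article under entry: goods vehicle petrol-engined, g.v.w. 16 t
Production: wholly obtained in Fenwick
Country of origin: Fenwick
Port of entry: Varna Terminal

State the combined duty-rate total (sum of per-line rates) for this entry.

17%

Line A: crane lorry → 16.02; battery-electric → 16.02.03; g.v.w. 40 t → 16.02.03.03. Scheduled 11%. Osteria agreement on 16.02.03: CTH not met. → 11%.
Line B: goods vehicle → 16.01; hybrid → 16.01.01; g.v.w. 1.8 t → 16.01.01.02. Scheduled 13%. quota on 16.01 open → in-quota 3%; Pellucia agreement on 16.02: 16.01.01.02 not covered. → 3%.
Line C: goods vehicle → 16.01; petrol-engined → 16.01.03; g.v.w. 16 t → 16.01.03.02. Scheduled 21%. quota on 16.01 open → in-quota 3%; Fenwick agreement on 16.01.02.01: 16.01.03.02 not covered. → 3%.
Sum: 11% + 3% + 3% = 17%.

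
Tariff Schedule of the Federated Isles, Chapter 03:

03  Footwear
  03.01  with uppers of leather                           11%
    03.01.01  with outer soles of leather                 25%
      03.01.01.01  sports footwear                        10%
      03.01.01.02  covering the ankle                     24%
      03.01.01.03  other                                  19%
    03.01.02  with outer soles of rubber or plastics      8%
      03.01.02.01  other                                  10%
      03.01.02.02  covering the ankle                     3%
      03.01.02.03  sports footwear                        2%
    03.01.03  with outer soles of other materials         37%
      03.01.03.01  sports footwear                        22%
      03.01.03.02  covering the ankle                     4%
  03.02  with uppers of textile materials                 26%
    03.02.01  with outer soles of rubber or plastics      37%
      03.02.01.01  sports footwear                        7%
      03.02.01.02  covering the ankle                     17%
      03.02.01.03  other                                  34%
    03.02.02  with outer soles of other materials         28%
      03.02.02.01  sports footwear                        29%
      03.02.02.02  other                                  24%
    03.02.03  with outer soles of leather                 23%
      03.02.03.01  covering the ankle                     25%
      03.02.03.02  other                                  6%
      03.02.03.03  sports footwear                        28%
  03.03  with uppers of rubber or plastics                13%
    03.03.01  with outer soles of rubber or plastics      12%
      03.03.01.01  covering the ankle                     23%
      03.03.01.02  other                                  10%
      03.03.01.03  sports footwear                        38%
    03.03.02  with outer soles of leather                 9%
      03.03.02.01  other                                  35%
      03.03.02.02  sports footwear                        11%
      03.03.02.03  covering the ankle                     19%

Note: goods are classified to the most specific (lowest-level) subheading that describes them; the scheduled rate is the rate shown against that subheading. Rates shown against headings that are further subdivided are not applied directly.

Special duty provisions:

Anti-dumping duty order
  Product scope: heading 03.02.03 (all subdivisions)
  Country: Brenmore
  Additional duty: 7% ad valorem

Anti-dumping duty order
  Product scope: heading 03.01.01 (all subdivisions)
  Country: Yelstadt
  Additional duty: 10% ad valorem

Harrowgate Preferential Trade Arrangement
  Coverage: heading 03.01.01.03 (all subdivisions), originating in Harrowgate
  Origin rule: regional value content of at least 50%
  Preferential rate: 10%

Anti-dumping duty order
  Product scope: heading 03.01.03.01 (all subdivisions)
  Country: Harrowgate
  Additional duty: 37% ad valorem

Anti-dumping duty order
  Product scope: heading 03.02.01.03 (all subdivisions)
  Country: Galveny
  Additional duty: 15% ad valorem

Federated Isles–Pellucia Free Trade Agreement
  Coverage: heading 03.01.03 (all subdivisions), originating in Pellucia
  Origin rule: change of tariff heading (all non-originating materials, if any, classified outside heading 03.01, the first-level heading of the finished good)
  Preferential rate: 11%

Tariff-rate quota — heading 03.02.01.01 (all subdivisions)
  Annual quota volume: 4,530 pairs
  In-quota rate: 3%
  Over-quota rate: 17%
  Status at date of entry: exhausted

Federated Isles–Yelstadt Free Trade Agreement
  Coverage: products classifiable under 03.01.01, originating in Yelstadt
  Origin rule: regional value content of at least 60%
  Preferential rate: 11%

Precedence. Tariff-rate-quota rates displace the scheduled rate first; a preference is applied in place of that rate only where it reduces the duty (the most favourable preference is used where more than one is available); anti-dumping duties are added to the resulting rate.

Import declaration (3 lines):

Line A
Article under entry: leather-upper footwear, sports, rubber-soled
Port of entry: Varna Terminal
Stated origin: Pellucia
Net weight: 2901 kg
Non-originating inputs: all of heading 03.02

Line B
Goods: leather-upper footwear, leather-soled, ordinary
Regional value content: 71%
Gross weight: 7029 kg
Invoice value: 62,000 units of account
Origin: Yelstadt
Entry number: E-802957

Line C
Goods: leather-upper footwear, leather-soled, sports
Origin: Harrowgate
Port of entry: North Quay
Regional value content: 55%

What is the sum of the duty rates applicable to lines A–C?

Line A: leather-upper → 03.01; rubber-soled → 03.01.02; sports → 03.01.02.03. Scheduled 2%. Pellucia agreement on 03.01.03: 03.01.02.03 not covered. → 2%.
Line B: leather-upper → 03.01; leather-soled → 03.01.01; ordinary → 03.01.01.03. Scheduled 19%. Yelstadt agreement on 03.01.01: RVC ≥ 60% → 11% available; preferential 11%; anti-dumping (Yelstadt, 03.01.01): +10%; total 11% + 10% = 21%. → 21%.
Line C: leather-upper → 03.01; leather-soled → 03.01.01; sports → 03.01.01.01. Scheduled 10%. Harrowgate agreement on 03.01.01.03: 03.01.01.01 not covered. → 10%.
Sum: 2% + 21% + 10% = 33%.

33%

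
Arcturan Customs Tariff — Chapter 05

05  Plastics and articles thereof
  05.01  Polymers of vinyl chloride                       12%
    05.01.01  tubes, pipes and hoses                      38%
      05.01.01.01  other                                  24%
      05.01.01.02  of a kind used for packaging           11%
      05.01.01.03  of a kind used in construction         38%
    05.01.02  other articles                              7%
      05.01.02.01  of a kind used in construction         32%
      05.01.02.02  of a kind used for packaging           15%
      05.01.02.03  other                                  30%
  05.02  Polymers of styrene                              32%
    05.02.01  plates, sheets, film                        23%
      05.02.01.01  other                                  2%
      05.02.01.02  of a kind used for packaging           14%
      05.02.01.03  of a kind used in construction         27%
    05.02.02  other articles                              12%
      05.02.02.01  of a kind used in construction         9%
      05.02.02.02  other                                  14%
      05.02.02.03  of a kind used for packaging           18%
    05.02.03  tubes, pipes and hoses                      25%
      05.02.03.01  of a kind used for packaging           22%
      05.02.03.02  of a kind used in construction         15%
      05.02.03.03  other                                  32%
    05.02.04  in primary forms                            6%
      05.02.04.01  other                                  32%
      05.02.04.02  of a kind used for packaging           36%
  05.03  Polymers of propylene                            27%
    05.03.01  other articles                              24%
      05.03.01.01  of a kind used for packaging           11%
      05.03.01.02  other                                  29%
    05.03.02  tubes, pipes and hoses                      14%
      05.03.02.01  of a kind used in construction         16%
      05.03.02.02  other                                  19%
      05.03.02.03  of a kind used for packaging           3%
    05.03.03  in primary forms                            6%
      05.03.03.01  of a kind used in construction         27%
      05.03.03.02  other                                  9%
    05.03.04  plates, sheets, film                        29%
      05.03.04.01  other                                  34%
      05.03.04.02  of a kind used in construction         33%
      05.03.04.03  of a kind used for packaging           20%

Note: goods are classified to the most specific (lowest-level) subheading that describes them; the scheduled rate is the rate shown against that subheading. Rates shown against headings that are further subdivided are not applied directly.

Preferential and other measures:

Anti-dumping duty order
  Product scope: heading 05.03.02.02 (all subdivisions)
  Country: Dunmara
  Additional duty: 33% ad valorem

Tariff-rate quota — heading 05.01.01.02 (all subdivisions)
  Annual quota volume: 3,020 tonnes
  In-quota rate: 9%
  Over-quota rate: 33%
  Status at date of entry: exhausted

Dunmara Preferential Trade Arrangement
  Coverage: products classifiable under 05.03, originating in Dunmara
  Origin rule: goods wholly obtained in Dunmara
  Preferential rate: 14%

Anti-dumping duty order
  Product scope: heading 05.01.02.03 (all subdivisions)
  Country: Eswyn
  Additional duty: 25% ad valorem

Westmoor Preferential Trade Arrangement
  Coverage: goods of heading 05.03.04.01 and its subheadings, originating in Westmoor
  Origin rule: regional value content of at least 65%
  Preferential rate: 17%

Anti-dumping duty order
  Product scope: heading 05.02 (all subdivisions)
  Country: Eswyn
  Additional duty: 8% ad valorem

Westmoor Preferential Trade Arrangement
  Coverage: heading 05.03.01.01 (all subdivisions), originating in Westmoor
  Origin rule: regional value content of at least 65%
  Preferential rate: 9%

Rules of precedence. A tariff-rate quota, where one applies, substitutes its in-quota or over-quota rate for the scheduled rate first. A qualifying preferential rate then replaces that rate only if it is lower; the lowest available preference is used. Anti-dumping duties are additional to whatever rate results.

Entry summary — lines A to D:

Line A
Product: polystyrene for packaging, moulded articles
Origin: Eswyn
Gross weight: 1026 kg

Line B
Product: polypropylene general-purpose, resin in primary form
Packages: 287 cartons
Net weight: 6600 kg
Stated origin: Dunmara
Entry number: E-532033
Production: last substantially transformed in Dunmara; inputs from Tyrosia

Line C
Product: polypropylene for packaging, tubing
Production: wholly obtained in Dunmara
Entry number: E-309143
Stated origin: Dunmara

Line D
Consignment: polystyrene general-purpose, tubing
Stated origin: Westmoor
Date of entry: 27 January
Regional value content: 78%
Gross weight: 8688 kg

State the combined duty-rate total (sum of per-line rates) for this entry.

Line A: polystyrene → 05.02; moulded articles → 05.02.02; for packaging → 05.02.02.03. Scheduled 18%. anti-dumping (Eswyn, 05.02): +8%; total 18% + 8% = 26%. → 26%.
Line B: polypropylene → 05.03; resin in primary form → 05.03.03; general-purpose → 05.03.03.02. Scheduled 9%. Dunmara agreement on 05.03: not wholly obtained. → 9%.
Line C: polypropylene → 05.03; tubing → 05.03.02; for packaging → 05.03.02.03. Scheduled 3%. Dunmara agreement on 05.03: wholly obtained → 14% available; preference 14% not lower than 3% → no reduction. → 3%.
Line D: polystyrene → 05.02; tubing → 05.02.03; general-purpose → 05.02.03.03. Scheduled 32%. Westmoor agreement on 05.03.04.01: 05.02.03.03 not covered; Westmoor agreement on 05.03.01.01: 05.02.03.03 not covered. → 32%.
Sum: 26% + 9% + 3% + 32% = 70%.

70%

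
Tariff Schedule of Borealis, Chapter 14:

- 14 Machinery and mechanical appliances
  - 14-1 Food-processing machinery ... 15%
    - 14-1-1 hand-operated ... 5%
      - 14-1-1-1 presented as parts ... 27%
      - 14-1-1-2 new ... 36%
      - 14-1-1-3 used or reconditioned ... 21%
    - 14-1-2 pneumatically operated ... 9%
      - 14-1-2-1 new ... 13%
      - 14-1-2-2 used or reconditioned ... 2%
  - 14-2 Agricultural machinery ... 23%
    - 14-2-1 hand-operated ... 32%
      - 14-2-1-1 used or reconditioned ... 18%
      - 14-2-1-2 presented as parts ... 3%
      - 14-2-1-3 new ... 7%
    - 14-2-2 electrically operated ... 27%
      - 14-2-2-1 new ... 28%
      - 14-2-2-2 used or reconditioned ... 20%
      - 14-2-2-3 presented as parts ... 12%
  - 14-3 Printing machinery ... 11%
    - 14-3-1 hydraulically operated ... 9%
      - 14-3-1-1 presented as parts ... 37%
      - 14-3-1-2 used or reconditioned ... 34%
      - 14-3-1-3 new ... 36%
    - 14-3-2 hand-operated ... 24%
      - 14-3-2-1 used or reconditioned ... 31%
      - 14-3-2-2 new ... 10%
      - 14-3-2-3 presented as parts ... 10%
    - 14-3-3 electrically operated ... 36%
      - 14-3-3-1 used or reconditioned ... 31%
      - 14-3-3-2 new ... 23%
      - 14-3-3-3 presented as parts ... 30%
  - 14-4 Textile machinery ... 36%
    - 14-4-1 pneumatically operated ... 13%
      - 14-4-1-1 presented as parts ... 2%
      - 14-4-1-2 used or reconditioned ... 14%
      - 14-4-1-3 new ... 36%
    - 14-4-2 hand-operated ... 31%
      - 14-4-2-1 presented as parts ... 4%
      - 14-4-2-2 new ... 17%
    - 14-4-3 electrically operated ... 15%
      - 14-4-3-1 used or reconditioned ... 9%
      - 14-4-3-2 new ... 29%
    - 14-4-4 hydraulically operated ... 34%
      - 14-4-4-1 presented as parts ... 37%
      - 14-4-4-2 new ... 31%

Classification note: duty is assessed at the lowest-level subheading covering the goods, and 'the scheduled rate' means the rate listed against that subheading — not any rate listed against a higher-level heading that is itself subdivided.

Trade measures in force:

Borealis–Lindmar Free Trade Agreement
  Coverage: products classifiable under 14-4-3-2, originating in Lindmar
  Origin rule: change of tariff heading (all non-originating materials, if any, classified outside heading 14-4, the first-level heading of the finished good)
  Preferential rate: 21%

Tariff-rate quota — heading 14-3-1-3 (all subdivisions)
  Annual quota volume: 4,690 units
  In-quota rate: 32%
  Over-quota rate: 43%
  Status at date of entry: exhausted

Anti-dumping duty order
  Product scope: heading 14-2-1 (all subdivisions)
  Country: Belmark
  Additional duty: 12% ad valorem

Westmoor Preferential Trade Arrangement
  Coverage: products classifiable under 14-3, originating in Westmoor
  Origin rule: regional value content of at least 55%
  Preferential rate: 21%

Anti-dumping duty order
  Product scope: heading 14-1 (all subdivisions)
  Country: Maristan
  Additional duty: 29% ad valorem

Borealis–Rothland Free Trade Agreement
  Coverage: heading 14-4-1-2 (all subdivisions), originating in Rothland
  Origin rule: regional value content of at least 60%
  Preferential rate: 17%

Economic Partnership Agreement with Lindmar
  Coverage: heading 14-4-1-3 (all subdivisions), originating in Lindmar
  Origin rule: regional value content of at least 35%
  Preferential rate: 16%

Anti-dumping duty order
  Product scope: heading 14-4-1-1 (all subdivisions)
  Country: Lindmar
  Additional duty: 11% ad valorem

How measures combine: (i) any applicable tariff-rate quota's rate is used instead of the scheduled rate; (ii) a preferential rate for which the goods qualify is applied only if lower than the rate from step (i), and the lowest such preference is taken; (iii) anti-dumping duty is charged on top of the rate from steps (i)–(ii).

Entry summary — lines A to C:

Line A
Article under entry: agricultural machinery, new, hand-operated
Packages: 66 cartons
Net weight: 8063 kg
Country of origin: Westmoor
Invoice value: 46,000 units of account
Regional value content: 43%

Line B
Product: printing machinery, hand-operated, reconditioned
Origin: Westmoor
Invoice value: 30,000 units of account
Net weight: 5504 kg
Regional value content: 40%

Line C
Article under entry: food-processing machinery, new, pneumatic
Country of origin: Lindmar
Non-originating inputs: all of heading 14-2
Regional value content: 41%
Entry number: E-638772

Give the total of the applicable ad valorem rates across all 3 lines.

51%

Line A: agricultural → 14-2; hand-operated → 14-2-1; new → 14-2-1-3. Scheduled 7%. Westmoor agreement on 14-3: 14-2-1-3 not covered. → 7%.
Line B: printing → 14-3; hand-operated → 14-3-2; reconditioned → 14-3-2-1. Scheduled 31%. Westmoor agreement on 14-3: RVC < 55%. → 31%.
Line C: food-processing → 14-1; pneumatic → 14-1-2; new → 14-1-2-1. Scheduled 13%. Lindmar agreement on 14-4-3-2: 14-1-2-1 not covered; Lindmar agreement on 14-4-1-3: 14-1-2-1 not covered. → 13%.
Sum: 7% + 31% + 13% = 51%.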